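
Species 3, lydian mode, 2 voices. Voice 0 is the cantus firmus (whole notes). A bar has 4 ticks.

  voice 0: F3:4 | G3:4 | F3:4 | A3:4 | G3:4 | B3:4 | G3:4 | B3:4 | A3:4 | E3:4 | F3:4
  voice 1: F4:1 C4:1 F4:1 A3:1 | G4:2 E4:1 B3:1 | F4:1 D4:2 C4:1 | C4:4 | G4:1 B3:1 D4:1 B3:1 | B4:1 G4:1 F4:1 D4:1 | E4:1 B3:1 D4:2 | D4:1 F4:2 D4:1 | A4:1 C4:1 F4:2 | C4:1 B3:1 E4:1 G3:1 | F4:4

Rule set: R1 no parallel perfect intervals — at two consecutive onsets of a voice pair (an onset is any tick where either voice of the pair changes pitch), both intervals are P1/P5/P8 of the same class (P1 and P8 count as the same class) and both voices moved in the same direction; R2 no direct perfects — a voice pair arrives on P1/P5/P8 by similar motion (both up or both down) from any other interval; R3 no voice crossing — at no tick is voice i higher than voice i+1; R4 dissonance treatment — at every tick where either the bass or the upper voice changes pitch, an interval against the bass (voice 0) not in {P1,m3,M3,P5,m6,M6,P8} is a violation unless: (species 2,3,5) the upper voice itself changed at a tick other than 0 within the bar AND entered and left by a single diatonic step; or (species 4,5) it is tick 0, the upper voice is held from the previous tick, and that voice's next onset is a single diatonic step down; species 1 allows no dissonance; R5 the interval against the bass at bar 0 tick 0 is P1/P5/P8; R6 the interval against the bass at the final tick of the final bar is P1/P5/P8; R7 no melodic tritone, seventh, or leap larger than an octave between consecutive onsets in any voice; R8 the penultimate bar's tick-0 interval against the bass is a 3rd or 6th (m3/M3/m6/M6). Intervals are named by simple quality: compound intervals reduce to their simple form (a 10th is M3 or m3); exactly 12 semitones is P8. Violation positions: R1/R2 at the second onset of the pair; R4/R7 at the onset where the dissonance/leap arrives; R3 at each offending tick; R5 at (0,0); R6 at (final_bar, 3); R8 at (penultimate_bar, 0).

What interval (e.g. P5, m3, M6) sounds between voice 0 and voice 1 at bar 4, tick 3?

M3

voice 0=G3 voice 1=B3 -> M3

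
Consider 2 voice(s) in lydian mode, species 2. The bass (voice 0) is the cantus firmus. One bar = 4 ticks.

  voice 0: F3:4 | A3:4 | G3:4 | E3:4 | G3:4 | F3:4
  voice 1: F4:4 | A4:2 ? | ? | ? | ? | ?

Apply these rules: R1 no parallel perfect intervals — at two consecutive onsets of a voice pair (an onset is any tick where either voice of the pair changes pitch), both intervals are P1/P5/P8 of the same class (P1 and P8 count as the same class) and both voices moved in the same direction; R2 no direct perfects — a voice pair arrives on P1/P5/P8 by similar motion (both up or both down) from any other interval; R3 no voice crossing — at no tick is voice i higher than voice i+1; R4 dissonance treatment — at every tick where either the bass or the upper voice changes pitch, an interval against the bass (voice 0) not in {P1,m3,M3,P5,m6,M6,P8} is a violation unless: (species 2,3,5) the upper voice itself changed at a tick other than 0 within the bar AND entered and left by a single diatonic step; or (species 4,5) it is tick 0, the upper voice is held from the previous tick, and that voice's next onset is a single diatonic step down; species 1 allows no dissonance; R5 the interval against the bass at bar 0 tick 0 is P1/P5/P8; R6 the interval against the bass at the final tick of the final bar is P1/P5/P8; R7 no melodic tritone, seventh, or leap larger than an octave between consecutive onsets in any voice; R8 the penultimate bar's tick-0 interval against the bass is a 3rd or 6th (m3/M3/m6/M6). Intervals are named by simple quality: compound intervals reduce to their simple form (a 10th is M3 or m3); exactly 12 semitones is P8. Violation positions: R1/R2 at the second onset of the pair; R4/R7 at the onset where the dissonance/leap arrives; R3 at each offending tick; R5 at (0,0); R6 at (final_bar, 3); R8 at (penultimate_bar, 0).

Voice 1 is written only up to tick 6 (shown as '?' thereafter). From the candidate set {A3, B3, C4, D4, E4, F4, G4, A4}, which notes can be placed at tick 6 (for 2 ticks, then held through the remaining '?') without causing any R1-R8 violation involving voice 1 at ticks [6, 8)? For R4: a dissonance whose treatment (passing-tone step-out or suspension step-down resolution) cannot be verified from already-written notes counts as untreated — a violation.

A3: legal
B3: violates R4,R7
C4: legal
D4: violates R4
E4: legal
F4: legal
G4: violates R4
A4: legal

{A3, A4, C4, E4, F4}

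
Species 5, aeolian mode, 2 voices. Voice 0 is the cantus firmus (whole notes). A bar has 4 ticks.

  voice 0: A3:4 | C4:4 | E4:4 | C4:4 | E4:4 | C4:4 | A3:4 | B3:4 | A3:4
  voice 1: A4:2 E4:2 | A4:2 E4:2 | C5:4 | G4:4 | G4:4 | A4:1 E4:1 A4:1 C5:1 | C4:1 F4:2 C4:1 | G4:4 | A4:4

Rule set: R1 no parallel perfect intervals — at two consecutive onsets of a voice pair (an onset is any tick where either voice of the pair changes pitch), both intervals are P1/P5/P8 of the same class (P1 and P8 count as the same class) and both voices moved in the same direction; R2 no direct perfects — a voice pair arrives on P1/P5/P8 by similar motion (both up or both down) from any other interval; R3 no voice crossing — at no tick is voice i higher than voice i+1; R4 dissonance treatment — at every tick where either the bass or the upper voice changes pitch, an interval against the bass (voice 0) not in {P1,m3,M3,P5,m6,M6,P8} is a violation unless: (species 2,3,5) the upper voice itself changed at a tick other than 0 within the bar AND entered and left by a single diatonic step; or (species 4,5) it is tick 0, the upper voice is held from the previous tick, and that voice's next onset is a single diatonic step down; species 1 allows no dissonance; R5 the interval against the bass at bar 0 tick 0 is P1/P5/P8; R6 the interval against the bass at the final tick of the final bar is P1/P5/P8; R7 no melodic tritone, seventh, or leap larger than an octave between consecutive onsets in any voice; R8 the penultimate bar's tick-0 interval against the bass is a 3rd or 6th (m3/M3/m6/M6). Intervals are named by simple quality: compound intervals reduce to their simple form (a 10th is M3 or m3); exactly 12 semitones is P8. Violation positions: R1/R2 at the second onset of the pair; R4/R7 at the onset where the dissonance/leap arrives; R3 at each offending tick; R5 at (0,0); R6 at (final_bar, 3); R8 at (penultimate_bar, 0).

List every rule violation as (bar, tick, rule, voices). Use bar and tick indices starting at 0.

bar 0: v0=A3 v1=A4 downbeat P8
bar 1: v0=C4 v1=A4 downbeat M6
bar 2: v0=E4 v1=C5 downbeat m6
bar 3: v0=C4 v1=G4 downbeat P5
bar 4: v0=E4 v1=G4 downbeat m3
bar 5: v0=C4 v1=A4 downbeat M6
bar 6: v0=A3 v1=C4 downbeat m3
bar 7: v0=B3 v1=G4 downbeat m6
bar 8: v0=A3 v1=A4 downbeat P8
  -> R2 @ bar 3 tick 0 v(0, 1): E4/C5 m6 -> C4/G4 P5 similar

(3, 0, R2, (0, 1))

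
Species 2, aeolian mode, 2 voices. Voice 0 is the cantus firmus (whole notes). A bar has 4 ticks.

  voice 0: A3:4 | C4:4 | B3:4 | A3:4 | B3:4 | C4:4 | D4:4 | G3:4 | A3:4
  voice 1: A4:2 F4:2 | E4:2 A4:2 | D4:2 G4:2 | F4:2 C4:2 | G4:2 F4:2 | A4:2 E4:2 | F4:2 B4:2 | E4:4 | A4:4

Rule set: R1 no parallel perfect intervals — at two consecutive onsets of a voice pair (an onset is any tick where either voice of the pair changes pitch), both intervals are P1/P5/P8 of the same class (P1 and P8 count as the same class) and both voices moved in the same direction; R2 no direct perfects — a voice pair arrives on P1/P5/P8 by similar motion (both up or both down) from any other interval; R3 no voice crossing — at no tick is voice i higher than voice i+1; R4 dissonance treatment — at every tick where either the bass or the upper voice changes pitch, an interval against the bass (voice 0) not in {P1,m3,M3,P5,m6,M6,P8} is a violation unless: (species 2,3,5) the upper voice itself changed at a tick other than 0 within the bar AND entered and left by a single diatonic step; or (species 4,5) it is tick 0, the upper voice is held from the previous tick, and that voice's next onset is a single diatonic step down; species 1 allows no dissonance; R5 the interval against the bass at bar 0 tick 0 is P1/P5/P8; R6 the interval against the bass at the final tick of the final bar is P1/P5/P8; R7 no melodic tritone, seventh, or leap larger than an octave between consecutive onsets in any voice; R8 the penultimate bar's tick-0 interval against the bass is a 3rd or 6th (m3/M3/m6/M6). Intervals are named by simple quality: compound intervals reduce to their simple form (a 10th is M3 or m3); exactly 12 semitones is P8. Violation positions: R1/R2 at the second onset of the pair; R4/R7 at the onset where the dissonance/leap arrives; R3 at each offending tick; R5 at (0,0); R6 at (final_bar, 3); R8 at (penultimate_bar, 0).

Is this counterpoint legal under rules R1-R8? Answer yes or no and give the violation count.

No (3 violations)

bar 0: v0=A3 v1=A4 (P8)
bar 1: v0=C4 v1=E4 (M3)
bar 2: v0=B3 v1=D4 (m3)
bar 3: v0=A3 v1=F4 (m6)
bar 4: v0=B3 v1=G4 (m6)
bar 5: v0=C4 v1=A4 (M6)
bar 6: v0=D4 v1=F4 (m3)
bar 7: v0=G3 v1=E4 (M6)
bar 8: v0=A3 v1=A4 (P8)
  R4 @ bar4.2: B3/F4 TT untreated
  R7 @ bar6.2: F4->B4 leap 6st
  R2 @ bar8.0: G3/E4 M6 -> A3/A4 P8 similar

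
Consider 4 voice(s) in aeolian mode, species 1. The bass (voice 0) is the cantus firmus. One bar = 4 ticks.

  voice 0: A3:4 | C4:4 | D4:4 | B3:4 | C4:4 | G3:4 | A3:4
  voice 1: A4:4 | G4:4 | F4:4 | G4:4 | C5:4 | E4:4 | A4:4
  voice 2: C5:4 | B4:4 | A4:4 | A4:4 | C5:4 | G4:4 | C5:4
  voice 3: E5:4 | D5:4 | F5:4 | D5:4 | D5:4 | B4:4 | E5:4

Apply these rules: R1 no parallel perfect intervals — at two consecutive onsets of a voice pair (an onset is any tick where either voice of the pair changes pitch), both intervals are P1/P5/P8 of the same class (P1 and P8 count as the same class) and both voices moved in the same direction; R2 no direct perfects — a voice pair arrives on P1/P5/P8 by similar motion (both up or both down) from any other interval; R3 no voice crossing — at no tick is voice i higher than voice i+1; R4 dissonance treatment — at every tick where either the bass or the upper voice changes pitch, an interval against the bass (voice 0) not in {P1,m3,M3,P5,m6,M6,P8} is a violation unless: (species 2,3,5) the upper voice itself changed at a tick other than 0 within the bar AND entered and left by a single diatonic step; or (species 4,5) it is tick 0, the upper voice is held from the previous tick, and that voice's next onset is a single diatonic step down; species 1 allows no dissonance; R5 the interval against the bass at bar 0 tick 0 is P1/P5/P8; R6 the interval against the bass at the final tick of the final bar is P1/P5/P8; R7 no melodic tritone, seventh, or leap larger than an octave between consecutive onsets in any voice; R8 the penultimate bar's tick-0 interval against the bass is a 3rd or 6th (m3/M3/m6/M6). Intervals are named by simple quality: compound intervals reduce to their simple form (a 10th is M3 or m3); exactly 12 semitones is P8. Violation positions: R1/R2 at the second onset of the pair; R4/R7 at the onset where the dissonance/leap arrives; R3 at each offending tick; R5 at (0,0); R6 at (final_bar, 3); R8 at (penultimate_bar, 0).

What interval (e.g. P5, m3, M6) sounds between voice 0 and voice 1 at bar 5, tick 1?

M6

voice 0=G3 voice 1=E4 -> M6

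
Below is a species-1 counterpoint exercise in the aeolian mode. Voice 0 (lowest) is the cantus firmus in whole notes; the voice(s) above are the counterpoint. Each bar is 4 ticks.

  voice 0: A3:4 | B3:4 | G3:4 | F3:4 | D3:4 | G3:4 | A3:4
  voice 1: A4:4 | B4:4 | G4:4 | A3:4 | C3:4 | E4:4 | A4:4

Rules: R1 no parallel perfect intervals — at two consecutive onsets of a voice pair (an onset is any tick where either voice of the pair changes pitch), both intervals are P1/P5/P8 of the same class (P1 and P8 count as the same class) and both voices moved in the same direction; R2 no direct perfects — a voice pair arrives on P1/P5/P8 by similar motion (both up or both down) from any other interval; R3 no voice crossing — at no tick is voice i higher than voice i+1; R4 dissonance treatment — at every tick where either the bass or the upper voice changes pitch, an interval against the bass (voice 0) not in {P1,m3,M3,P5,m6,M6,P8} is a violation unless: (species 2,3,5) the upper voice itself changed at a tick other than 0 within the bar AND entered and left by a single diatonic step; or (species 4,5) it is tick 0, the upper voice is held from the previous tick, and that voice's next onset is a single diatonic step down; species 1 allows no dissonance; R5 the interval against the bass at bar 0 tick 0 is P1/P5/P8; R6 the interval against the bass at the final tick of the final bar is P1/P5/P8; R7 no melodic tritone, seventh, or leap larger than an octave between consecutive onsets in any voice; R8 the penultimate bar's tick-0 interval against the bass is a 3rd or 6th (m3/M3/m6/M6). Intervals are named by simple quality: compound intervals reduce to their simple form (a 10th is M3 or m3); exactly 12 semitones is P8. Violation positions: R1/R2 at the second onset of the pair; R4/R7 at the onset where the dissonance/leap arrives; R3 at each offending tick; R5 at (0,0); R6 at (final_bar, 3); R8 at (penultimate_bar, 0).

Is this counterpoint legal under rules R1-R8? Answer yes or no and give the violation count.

bar 0: v0=A3 v1=A4 (P8)
bar 1: v0=B3 v1=B4 (P8)
bar 2: v0=G3 v1=G4 (P8)
bar 3: v0=F3 v1=A3 (M3)
bar 4: v0=D3 v1=C3 (M2)
bar 5: v0=G3 v1=E4 (M6)
bar 6: v0=A3 v1=A4 (P8)
  R1 @ bar1.0: A3/A4 P8 -> B3/B4 P8 similar
  R1 @ bar2.0: B3/B4 P8 -> G3/G4 P8 similar
  R7 @ bar3.0: G4->A3 leap 10st
  R3 @ bar4.0: D3 above C3
  R4 @ bar4.0: D3/C3 M2 untreated
  R3 @ bar4.1: D3 above C3
  R3 @ bar4.2: D3 above C3
  R3 @ bar4.3: D3 above C3
  R7 @ bar5.0: C3->E4 leap 16st
  R2 @ bar6.0: G3/E4 M6 -> A3/A4 P8 similar

No (10 violations)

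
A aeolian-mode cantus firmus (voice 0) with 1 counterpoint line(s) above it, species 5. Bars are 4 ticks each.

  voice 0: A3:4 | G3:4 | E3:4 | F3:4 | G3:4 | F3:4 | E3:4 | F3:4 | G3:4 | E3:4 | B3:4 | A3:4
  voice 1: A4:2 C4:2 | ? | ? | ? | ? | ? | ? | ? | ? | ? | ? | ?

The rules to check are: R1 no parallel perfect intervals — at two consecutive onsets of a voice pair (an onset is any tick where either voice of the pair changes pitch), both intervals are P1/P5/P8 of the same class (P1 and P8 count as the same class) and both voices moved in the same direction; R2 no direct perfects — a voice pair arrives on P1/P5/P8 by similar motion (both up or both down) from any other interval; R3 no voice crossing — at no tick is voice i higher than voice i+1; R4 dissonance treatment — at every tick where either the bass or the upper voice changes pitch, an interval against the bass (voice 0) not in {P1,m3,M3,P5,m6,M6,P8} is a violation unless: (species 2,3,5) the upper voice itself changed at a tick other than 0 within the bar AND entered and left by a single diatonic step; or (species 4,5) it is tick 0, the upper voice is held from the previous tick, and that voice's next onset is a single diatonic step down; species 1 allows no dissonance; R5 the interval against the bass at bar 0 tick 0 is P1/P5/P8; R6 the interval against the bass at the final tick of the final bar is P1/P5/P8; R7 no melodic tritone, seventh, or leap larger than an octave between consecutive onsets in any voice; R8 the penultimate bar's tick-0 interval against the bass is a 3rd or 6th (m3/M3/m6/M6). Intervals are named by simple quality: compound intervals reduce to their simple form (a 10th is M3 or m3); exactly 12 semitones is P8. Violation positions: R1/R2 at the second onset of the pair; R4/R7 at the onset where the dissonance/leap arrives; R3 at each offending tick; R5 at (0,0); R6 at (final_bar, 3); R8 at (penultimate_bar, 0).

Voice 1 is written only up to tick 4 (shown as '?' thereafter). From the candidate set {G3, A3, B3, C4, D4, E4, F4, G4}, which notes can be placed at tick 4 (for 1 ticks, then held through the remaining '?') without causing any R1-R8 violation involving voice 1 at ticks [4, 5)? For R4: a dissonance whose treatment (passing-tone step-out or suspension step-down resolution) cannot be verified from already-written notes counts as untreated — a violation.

G3: violates R2
A3: violates R4
B3: legal
C4: violates R4
D4: legal
E4: legal
F4: violates R4
G4: legal

{B3, D4, E4, G4}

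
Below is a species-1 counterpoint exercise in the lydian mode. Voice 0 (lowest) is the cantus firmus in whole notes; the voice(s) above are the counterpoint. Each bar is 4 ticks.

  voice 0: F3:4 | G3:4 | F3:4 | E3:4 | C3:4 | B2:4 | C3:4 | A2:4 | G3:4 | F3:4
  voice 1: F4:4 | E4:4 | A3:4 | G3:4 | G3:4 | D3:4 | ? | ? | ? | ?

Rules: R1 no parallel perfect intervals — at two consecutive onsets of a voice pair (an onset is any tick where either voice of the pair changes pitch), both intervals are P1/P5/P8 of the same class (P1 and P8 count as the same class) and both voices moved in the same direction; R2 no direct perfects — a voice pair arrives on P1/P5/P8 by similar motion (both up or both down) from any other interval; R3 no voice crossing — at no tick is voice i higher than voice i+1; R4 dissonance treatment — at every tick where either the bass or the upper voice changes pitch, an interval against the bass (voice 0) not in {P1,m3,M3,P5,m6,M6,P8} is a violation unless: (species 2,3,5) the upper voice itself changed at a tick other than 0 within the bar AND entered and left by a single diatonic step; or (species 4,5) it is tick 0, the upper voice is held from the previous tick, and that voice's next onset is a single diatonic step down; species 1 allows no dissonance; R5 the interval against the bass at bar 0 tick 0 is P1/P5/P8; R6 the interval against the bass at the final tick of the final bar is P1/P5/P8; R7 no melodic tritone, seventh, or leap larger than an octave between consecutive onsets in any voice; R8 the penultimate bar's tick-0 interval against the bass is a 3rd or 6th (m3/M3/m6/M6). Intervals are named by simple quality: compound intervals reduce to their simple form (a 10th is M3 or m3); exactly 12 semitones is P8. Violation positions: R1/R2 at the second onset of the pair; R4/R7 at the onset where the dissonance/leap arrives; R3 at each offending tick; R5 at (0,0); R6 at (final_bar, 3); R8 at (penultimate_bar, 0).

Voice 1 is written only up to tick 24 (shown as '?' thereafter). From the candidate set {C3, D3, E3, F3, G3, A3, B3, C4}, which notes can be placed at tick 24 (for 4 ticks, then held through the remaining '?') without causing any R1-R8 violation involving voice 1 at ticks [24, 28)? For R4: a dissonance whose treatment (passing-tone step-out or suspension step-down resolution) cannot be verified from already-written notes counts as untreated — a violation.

C3: legal
D3: violates R4
E3: legal
F3: violates R4
G3: violates R2
A3: legal
B3: violates R4
C4: violates R2,R7

{A3, C3, E3}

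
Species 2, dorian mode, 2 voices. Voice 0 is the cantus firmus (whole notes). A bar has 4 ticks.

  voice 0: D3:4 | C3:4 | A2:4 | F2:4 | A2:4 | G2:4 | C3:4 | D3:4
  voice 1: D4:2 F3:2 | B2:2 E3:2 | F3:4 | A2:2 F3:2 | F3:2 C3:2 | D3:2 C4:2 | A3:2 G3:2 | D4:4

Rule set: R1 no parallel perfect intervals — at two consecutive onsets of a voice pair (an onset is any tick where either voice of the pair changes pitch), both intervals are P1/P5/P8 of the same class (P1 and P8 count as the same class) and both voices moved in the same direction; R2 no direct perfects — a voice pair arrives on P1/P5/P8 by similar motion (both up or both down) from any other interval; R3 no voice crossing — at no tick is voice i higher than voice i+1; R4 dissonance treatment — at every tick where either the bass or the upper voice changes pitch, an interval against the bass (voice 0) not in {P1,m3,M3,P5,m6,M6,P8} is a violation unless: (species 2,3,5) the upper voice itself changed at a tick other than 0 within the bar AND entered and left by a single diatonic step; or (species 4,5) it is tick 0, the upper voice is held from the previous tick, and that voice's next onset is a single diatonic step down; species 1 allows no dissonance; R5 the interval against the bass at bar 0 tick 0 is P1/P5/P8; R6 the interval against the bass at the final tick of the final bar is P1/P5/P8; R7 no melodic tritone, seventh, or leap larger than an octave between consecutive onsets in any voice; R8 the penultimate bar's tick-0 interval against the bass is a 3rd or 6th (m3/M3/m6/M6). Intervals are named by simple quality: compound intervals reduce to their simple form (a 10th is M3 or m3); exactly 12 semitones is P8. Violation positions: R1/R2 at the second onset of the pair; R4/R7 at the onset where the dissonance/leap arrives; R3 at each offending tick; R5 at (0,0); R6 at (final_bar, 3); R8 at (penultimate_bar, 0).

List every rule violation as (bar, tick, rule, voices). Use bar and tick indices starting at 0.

bar 0: v0=D3 v1=D4 downbeat P8
bar 1: v0=C3 v1=B2 downbeat m2
bar 2: v0=A2 v1=F3 downbeat m6
bar 3: v0=F2 v1=A2 downbeat M3
bar 4: v0=A2 v1=F3 downbeat m6
bar 5: v0=G2 v1=D3 downbeat P5
bar 6: v0=C3 v1=A3 downbeat M6
bar 7: v0=D3 v1=D4 downbeat P8
  -> R3 @ bar 1 tick 0 v(0, 1): C3 above B2
  -> R4 @ bar 1 tick 0 v(0, 1): C3/B2 m2 untreated
  -> R7 @ bar 1 tick 0 v(1,): F3->B2 leap 6st
  -> R3 @ bar 1 tick 1 v(0, 1): C3 above B2
  -> R4 @ bar 5 tick 2 v(0, 1): G2/C4 P4 untreated
  -> R7 @ bar 5 tick 2 v(1,): D3->C4 leap 10st
  -> R2 @ bar 7 tick 0 v(0, 1): C3/G3 P5 -> D3/D4 P8 similar

(1, 0, R3, (0, 1))
(1, 0, R4, (0, 1))
(1, 0, R7, (1,))
(1, 1, R3, (0, 1))
(5, 2, R4, (0, 1))
(5, 2, R7, (1,))
(7, 0, R2, (0, 1))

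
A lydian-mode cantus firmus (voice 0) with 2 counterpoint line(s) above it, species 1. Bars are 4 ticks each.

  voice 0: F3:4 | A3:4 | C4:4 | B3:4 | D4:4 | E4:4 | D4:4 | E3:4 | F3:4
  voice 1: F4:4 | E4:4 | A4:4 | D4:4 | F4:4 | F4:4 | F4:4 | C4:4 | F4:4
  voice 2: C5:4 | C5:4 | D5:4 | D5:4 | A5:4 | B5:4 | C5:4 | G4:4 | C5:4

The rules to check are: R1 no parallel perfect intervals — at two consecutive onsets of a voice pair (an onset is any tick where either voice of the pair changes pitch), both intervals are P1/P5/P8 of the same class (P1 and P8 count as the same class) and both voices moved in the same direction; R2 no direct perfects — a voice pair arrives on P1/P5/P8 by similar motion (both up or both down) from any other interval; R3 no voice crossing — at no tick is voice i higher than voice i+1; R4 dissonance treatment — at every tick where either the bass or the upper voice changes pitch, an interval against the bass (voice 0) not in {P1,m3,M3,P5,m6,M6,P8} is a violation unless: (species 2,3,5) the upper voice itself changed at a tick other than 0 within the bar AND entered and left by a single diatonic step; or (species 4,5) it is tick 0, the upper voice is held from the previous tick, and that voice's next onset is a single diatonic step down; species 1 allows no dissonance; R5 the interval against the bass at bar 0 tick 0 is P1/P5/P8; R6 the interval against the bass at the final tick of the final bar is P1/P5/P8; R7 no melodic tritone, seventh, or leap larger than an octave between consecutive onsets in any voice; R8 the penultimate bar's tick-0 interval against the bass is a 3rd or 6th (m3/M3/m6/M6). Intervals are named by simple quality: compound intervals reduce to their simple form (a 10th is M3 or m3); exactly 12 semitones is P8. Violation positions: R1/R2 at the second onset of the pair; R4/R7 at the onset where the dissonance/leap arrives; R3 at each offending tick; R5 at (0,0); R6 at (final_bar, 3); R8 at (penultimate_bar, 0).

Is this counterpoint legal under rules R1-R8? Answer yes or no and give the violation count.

bar 0: v0=F3 v1=F4 v2=C5 (P5)
bar 1: v0=A3 v1=E4 v2=C5 (m3)
bar 2: v0=C4 v1=A4 v2=D5 (M2)
bar 3: v0=B3 v1=D4 v2=D5 (m3)
bar 4: v0=D4 v1=F4 v2=A5 (P5)
bar 5: v0=E4 v1=F4 v2=B5 (P5)
bar 6: v0=D4 v1=F4 v2=C5 (m7)
bar 7: v0=E3 v1=C4 v2=G4 (m3)
bar 8: v0=F3 v1=F4 v2=C5 (P5)
  R4 @ bar2.0: C4/D5 M2 untreated
  R2 @ bar4.0: B3/D5 m3 -> D4/A5 P5 similar
  R1 @ bar5.0: D4/A5 P5 -> E4/B5 P5 similar
  R4 @ bar5.0: E4/F4 m2 untreated
  R4 @ bar6.0: D4/C5 m7 untreated
  R7 @ bar6.0: B5->C5 leap 11st
  R1 @ bar7.0: F4/C5 P5 -> C4/G4 P5 similar
  R7 @ bar7.0: D4->E3 leap 10st
  R1 @ bar8.0: C4/G4 P5 -> F4/C5 P5 similar
  R2 @ bar8.0: E3/C4 m6 -> F3/F4 P8 similar
  R2 @ bar8.0: E3/G4 m3 -> F3/C5 P5 similar

No (11 violations)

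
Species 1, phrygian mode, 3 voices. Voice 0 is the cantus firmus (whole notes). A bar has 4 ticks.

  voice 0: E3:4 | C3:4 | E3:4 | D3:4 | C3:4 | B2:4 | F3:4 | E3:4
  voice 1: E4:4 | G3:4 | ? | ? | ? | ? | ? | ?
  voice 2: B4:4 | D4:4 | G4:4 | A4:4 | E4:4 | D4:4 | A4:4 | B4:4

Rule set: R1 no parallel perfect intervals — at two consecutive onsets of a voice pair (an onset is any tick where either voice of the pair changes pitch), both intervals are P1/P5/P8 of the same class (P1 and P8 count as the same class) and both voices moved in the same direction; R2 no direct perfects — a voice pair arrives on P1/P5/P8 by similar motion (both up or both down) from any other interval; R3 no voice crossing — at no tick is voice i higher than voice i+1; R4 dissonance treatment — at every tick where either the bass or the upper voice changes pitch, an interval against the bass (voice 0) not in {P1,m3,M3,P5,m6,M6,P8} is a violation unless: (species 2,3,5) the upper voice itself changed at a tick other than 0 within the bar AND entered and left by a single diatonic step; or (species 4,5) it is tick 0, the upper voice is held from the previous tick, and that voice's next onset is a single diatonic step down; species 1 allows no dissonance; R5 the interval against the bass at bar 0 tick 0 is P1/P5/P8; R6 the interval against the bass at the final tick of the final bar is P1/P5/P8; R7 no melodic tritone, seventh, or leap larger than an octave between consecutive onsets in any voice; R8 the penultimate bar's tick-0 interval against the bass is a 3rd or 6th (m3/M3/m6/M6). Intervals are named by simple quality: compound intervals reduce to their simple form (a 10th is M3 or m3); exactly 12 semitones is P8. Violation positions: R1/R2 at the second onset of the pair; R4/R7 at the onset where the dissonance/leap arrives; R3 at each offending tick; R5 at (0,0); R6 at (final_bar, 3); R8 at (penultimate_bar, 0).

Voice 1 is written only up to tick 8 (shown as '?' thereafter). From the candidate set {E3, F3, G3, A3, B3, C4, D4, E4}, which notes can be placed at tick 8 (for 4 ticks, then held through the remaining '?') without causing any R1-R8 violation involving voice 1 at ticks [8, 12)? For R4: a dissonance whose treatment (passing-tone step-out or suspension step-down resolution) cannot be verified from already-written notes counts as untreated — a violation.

{E3, G3}

E3: legal
F3: violates R4
G3: legal
A3: violates R4
B3: violates R1
C4: violates R1
D4: violates R4
E4: violates R2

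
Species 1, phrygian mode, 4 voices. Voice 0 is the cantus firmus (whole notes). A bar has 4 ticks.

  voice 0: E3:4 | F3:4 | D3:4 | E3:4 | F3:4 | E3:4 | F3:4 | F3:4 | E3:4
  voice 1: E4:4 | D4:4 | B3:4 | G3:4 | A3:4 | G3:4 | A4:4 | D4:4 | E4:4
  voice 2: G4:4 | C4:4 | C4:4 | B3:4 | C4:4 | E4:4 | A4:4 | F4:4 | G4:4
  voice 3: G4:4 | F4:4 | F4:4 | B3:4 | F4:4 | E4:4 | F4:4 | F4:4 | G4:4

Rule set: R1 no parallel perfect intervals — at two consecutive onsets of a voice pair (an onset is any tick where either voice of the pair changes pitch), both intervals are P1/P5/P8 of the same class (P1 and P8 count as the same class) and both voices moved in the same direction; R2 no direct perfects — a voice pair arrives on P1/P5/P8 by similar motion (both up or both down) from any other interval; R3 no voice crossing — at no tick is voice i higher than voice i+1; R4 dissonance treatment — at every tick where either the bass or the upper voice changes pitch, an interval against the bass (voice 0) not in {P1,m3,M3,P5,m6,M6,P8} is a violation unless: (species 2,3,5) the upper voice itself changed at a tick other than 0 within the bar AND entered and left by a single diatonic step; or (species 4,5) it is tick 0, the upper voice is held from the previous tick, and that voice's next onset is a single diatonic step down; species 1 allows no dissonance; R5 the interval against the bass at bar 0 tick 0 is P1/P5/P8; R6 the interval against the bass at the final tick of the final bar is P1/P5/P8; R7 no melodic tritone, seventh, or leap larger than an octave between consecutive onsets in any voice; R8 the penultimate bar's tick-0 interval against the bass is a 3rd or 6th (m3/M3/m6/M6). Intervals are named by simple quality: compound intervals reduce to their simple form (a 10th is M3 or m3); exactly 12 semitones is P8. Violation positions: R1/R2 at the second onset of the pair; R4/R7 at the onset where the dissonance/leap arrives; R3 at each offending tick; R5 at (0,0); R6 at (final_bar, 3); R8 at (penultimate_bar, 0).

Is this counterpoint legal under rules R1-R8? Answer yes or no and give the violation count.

bar 0: v0=E3 v1=E4 v2=G4 v3=G4 (m3)
bar 1: v0=F3 v1=D4 v2=C4 v3=F4 (P8)
bar 2: v0=D3 v1=B3 v2=C4 v3=F4 (m3)
bar 3: v0=E3 v1=G3 v2=B3 v3=B3 (P5)
bar 4: v0=F3 v1=A3 v2=C4 v3=F4 (P8)
bar 5: v0=E3 v1=G3 v2=E4 v3=E4 (P8)
bar 6: v0=F3 v1=A4 v2=A4 v3=F4 (P8)
bar 7: v0=F3 v1=D4 v2=F4 v3=F4 (P8)
bar 8: v0=E3 v1=E4 v2=G4 v3=G4 (m3)
  R5 @ bar0.0: opens on m3
  R5 @ bar0.0: opens on m3
  R3 @ bar1.0: D4 above C4
  R3 @ bar1.1: D4 above C4
  R3 @ bar1.2: D4 above C4
  R3 @ bar1.3: D4 above C4
  R4 @ bar2.0: D3/C4 m7 untreated
  R2 @ bar3.0: C4/F4 P4 -> B3/B3 P1 similar
  R7 @ bar3.0: F4->B3 leap 6st
  R1 @ bar4.0: E3/B3 P5 -> F3/C4 P5 similar
  R2 @ bar4.0: E3/B3 P5 -> F3/F4 P8 similar
  R7 @ bar4.0: B3->F4 leap 6st
  R1 @ bar5.0: F3/F4 P8 -> E3/E4 P8 similar
  R1 @ bar6.0: E3/E4 P8 -> F3/F4 P8 similar
  R2 @ bar6.0: G3/E4 M6 -> A4/A4 P1 similar
  R3 @ bar6.0: A4 above F4
  R7 @ bar6.0: G3->A4 leap 14st
  R3 @ bar6.1: A4 above F4
  R3 @ bar6.2: A4 above F4
  R3 @ bar6.3: A4 above F4
  R8 @ bar7.0: penult P8 not 3rd/6th
  R8 @ bar7.0: penult P8 not 3rd/6th
  R1 @ bar8.0: F4/F4 P1 -> G4/G4 P1 similar
  R6 @ bar8.3: closes on m3
  R6 @ bar8.3: closes on m3

No (25 violations)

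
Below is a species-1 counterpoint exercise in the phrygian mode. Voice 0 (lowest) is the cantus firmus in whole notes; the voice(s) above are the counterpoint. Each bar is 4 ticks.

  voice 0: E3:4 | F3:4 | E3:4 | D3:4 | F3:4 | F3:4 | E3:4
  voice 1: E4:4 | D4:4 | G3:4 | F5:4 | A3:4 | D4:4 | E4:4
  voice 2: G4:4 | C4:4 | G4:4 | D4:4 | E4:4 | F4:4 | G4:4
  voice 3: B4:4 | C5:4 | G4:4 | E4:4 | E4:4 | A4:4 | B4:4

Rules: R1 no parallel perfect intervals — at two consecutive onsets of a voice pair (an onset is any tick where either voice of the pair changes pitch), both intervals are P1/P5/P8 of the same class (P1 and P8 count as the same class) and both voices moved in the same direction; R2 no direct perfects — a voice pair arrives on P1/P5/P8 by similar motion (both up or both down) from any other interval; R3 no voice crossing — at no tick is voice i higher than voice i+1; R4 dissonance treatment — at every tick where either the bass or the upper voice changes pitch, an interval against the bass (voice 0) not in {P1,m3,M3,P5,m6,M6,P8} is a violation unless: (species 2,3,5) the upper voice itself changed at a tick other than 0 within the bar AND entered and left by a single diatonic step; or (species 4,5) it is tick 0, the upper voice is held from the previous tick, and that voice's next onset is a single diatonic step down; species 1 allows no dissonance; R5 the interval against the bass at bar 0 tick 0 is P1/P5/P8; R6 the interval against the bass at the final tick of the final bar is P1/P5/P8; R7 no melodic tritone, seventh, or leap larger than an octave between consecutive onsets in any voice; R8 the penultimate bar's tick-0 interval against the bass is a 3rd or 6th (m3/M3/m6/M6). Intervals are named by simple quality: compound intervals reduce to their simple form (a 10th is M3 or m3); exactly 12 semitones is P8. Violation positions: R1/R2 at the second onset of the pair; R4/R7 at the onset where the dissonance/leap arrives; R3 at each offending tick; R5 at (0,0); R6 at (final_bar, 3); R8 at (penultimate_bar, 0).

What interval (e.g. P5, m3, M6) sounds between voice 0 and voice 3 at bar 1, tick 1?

voice 0=F3 voice 3=C5 -> P5

P5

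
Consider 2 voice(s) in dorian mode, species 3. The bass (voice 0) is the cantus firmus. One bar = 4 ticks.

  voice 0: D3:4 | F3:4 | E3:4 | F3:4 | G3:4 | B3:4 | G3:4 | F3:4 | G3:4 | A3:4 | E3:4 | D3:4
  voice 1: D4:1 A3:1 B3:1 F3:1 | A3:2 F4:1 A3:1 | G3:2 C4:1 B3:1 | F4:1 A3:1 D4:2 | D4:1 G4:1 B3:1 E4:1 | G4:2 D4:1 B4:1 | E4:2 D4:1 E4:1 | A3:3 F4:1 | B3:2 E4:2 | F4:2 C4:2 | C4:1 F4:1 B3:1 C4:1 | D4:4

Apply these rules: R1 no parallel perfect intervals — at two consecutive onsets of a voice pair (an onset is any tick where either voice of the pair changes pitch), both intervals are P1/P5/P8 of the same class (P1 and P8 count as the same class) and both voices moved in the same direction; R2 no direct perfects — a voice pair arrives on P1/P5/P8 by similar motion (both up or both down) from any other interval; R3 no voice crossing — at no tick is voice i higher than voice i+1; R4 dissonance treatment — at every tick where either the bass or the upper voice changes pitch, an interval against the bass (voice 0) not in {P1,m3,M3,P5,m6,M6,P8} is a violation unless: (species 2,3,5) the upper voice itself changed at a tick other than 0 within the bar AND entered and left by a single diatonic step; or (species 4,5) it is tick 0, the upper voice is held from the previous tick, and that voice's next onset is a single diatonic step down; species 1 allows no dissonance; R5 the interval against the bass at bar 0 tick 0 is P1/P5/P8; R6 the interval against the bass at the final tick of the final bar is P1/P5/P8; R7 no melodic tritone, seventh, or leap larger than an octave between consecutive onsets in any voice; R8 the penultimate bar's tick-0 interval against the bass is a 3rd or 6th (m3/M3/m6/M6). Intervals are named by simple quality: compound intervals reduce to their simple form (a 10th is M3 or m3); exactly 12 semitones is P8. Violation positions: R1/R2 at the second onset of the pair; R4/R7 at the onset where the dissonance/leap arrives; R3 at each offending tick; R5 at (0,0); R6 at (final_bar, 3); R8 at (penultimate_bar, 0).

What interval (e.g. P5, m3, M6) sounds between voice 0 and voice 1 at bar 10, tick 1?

voice 0=E3 voice 1=F4 -> m2

m2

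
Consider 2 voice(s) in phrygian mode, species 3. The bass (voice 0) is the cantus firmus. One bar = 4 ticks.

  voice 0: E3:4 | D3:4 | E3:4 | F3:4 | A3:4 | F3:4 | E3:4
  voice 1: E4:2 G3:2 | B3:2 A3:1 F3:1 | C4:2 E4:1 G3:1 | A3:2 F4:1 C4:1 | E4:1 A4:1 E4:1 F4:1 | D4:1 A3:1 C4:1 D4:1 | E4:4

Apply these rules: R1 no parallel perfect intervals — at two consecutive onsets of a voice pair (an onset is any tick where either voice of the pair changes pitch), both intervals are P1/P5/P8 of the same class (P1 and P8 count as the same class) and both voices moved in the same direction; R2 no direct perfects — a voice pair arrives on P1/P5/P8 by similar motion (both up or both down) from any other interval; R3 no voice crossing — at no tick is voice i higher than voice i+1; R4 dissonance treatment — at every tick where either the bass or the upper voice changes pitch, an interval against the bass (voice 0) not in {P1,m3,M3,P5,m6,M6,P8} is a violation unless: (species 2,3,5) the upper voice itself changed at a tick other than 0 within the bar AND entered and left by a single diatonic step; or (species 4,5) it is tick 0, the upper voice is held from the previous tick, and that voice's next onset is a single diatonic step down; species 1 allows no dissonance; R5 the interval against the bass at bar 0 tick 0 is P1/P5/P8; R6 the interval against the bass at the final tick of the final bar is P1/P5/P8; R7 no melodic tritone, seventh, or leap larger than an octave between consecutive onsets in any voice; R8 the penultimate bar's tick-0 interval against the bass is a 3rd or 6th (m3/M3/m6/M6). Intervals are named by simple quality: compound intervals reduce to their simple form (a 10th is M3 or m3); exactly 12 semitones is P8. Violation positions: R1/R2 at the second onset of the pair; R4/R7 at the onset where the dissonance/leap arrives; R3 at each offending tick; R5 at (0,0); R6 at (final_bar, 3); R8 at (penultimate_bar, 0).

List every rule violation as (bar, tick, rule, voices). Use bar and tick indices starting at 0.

bar 0: v0=E3 v1=E4 downbeat P8
bar 1: v0=D3 v1=B3 downbeat M6
bar 2: v0=E3 v1=C4 downbeat m6
bar 3: v0=F3 v1=A3 downbeat M3
bar 4: v0=A3 v1=E4 downbeat P5
bar 5: v0=F3 v1=D4 downbeat M6
bar 6: v0=E3 v1=E4 downbeat P8
  -> R1 @ bar 4 tick 0 v(0, 1): F3/C4 P5 -> A3/E4 P5 similar

(4, 0, R1, (0, 1))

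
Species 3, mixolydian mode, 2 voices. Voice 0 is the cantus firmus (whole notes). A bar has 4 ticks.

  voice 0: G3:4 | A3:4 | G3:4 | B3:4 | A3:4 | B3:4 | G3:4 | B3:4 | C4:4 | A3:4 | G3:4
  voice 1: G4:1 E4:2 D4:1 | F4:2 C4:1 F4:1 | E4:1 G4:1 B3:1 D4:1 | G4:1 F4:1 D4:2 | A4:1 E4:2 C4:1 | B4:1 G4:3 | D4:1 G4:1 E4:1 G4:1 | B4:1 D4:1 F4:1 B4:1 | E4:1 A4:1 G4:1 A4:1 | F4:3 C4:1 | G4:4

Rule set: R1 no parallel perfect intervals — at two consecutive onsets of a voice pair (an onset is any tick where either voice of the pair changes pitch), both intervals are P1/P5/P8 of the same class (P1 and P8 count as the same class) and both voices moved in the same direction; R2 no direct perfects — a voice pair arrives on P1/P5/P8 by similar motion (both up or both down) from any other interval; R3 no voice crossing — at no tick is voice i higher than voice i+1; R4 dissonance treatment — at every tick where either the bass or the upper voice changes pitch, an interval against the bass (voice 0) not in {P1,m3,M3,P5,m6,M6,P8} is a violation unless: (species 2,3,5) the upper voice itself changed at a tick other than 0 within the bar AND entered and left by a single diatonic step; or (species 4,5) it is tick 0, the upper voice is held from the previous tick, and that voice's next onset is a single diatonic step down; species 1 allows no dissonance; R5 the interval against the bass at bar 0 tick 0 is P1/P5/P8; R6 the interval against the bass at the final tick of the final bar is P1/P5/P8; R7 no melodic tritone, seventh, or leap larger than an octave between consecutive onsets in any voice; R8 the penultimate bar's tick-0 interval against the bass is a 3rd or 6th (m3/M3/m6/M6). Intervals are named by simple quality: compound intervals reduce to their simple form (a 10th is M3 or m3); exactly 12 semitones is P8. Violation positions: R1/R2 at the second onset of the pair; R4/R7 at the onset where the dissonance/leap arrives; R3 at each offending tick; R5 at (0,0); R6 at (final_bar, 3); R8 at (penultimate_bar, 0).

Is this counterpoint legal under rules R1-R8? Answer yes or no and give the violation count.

No (7 violations)

bar 0: v0=G3 v1=G4 (P8)
bar 1: v0=A3 v1=F4 (m6)
bar 2: v0=G3 v1=E4 (M6)
bar 3: v0=B3 v1=G4 (m6)
bar 4: v0=A3 v1=A4 (P8)
bar 5: v0=B3 v1=B4 (P8)
bar 6: v0=G3 v1=D4 (P5)
bar 7: v0=B3 v1=B4 (P8)
bar 8: v0=C4 v1=E4 (M3)
bar 9: v0=A3 v1=F4 (m6)
bar 10: v0=G3 v1=G4 (P8)
  R4 @ bar3.1: B3/F4 TT untreated
  R2 @ bar5.0: A3/C4 m3 -> B3/B4 P8 similar
  R7 @ bar5.0: C4->B4 leap 11st
  R2 @ bar6.0: B3/G4 m6 -> G3/D4 P5 similar
  R1 @ bar7.0: G3/G4 P8 -> B3/B4 P8 similar
  R4 @ bar7.2: B3/F4 TT untreated
  R7 @ bar7.3: F4->B4 leap 6st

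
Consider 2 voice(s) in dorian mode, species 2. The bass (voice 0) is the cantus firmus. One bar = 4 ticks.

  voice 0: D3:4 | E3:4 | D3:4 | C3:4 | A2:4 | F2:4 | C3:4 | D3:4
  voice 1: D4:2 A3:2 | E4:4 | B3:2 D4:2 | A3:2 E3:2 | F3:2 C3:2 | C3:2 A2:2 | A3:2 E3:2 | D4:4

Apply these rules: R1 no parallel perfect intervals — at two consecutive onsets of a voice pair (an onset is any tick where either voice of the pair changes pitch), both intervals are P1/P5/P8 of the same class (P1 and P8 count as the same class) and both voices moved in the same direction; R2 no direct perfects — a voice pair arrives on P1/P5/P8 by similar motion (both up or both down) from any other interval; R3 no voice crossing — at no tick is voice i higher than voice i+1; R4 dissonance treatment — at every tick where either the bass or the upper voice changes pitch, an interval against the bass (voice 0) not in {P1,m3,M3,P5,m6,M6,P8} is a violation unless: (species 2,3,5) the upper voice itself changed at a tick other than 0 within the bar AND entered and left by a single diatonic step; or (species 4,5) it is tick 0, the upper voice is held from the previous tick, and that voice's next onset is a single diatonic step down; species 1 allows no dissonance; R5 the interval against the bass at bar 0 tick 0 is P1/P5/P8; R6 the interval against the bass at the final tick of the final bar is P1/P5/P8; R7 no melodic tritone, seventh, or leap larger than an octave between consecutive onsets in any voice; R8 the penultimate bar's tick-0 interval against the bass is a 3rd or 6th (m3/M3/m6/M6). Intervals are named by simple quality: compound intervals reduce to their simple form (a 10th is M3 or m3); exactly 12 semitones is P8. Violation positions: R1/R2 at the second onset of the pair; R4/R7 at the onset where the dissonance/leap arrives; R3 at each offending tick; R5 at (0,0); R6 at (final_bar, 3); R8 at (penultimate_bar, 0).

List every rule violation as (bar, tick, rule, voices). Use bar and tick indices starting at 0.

bar 0: v0=D3 v1=D4 downbeat P8
bar 1: v0=E3 v1=E4 downbeat P8
bar 2: v0=D3 v1=B3 downbeat M6
bar 3: v0=C3 v1=A3 downbeat M6
bar 4: v0=A2 v1=F3 downbeat m6
bar 5: v0=F2 v1=C3 downbeat P5
bar 6: v0=C3 v1=A3 downbeat M6
bar 7: v0=D3 v1=D4 downbeat P8
  -> R2 @ bar 1 tick 0 v(0, 1): D3/A3 P5 -> E3/E4 P8 similar
  -> R2 @ bar 7 tick 0 v(0, 1): C3/E3 M3 -> D3/D4 P8 similar
  -> R7 @ bar 7 tick 0 v(1,): E3->D4 leap 10st

(1, 0, R2, (0, 1))
(7, 0, R2, (0, 1))
(7, 0, R7, (1,))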